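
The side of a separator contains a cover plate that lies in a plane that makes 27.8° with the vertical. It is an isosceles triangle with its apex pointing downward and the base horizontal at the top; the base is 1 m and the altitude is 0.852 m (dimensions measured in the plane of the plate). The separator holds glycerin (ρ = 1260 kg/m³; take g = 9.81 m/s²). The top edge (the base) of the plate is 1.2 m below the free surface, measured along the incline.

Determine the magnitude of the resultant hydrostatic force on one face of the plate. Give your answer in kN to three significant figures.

γ = ρg = 1260 × 9.81 / 1000 = 12.3606 kN/m³.
The plate makes 27.8° with the vertical, i.e. θ = 90° − 27.8° = 62.2° to the horizontal. Measuring y along the incline from the free-surface line, vertical depth h = y·sinθ with sinθ = 0.884581.
With the apex down, the centroid sits h/3 = 0.852/3 = 0.284 m below the base (the top edge), so y_c = 1.2 + 0.284 = 1.484 m and h_c = 1.484 × 0.884581 = 1.31272 m.
A = ½ × 1 × 0.852 = 0.426 m².
Resultant F = γ·h_c·A = 12.3606 × 1.31272 × 0.426 = 6.91228 kN.

F ≈ 6.91 kN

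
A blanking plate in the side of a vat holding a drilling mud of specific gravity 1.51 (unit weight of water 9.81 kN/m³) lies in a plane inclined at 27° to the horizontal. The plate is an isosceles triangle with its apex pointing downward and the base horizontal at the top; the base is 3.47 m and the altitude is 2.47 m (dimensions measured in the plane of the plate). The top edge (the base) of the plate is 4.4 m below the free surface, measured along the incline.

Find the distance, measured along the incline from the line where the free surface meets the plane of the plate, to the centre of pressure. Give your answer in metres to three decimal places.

γ = 1.51 × 9.81 = 14.8131 kN/m³.
Let θ = 27° be the plate's angle to the horizontal; measure y along the incline from where the plane meets the free surface. Vertical depth h = y·sinθ with sinθ = 0.453990.
With the apex down, the centroid sits h/3 = 2.47/3 = 0.823333 m below the base (the top edge), so y_c = 4.4 + 0.823333 = 5.22333 m and h_c = 5.22333 × 0.453990 = 2.37134 m.
A = ½ × 3.47 × 2.47 = 4.28545 m².
Resultant F = γ·h_c·A = 14.8131 × 2.37134 × 4.28545 = 150.535 kN.
I_c = b·h³/36 = 3.47 × 2.47³/36 = 1.45251 m⁴.
Centre of pressure: y_p = y_c + I_c/(y_c·A) = 5.22333 + 1.45251/(5.22333 × 4.28545) = 5.22333 + 0.0648896 = 5.28822 m along the plane.

y_p = 5.288 m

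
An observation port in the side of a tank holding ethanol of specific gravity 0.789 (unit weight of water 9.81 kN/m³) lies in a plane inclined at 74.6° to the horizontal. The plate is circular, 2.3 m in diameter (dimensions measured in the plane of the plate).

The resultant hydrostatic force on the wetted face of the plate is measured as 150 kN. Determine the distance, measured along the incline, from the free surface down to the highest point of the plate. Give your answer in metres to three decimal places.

y_top ≈ 3.688 m

γ = 0.789 × 9.81 = 7.74009 kN/m³.
A = π(1.15)² = 4.15476 m².
From F = γ·h_c·A, the centroid depth is h_c = 150/(7.74009 × 4.15476) = 4.66444 m.
Let θ = 74.6° be the plate's angle to the horizontal; measure y along the incline from where the plane meets the free surface. Vertical depth h = y·sinθ with sinθ = 0.964095.
Along the incline, y_c = h_c/sinθ = 4.66444/0.964095 = 4.83815 m.
The centroid is at the centre, 1.15 m below the top of the plate, so the highest point sits at y_top = 4.83815 − 1.15 = 3.68815 m along the incline.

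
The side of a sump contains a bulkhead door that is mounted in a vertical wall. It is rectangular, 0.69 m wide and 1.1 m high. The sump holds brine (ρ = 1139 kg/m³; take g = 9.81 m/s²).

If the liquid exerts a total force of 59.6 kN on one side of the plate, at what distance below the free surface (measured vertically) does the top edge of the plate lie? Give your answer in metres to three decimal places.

d_top ≈ 6.478 m

γ = ρg = 1139 × 9.81 / 1000 = 11.17359 kN/m³.
A = 0.69 × 1.1 = 0.759 m².
From F = γ·h_c·A, the centroid depth is h_c = 59.6/(11.17359 × 0.759) = 7.02768 m.
The centroid lies 1.1/2 = 0.55 m below the top edge, so the top edge sits at h_top = 7.02768 − 0.55 = 6.47768 m below the surface.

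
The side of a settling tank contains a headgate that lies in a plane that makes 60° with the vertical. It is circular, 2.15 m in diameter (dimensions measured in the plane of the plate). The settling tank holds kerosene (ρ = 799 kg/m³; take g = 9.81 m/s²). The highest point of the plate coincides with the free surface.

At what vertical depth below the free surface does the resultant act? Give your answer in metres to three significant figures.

h_p = 0.672 m

γ = ρg = 799 × 9.81 / 1000 = 7.83819 kN/m³.
The plate makes 60° with the vertical, i.e. θ = 90° − 60° = 30° to the horizontal. Measuring y along the incline from the free-surface line, vertical depth h = y·sinθ with sinθ = 0.500000.
The centroid is at the centre, 1.075 m below the top of the plate, so y_c = 1.075 m and h_c = 1.075 × 0.500000 = 0.5375 m.
A = π(1.075)² = 3.6305 m².
Resultant F = γ·h_c·A = 7.83819 × 0.5375 × 3.6305 = 15.2954 kN.
I_c = πr⁴/4 = π × 1.075⁴/4 = 1.04888 m⁴.
Centre of pressure: y_p = y_c + I_c/(y_c·A) = 1.075 + 1.04888/(1.075 × 3.6305) = 1.075 + 0.268752 = 1.34375 m along the plane.
Vertically, h_p = y_p·sinθ = 1.34375 × 0.500000 = 0.671875 m.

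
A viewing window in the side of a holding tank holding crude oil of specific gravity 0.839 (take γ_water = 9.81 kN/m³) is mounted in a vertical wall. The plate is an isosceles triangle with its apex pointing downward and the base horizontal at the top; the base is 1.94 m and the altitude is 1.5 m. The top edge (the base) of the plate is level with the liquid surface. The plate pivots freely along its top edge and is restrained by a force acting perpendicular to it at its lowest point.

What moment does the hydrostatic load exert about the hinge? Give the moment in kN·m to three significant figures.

M ≈ 4.49 kN·m

γ = 0.839 × 9.81 = 8.23059 kN/m³.
With the apex down, the centroid sits h/3 = 1.5/3 = 0.5 m below the base (the top edge), so the centroid depth is h_c = 0.5 m.
A = ½ × 1.94 × 1.5 = 1.455 m².
Resultant F = γ·h_c·A = 8.23059 × 0.5 × 1.455 = 5.98775 kN.
I_c = b·h³/36 = 1.94 × 1.5³/36 = 0.181875 m⁴.
Centre of pressure: y_p = y_c + I_c/(y_c·A) = 0.5 + 0.181875/(0.5 × 1.455) = 0.5 + 0.25 = 0.75 m along the plane.
The resultant acts 0.5 + 0.25 = 0.75 m (along the plate) below the hinge at the top edge, so the moment about the hinge is M = F × 0.75 = 5.98775 × 0.75 = 4.49081 kN·m.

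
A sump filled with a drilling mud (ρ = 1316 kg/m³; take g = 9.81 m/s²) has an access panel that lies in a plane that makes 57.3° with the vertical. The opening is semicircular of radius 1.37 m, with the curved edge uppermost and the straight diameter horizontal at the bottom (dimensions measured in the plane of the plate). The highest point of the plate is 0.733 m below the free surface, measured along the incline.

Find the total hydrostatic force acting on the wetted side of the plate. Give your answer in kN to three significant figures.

γ = ρg = 1316 × 9.81 / 1000 = 12.90996 kN/m³.
The plate makes 57.3° with the vertical, i.e. θ = 90° − 57.3° = 32.7° to the horizontal. Measuring y along the incline from the free-surface line, vertical depth h = y·sinθ with sinθ = 0.540240.
The centroid lies 4r/(3π) = 0.581446 m above the diameter, so r − 4r/(3π) = 1.37 − 0.581446 = 0.788554 m below the topmost point, so y_c = 0.733 + 0.788554 = 1.52155 m and h_c = 1.52155 × 0.540240 = 0.822002 m.
A = πr²/2 = π × 1.37²/2 = 2.94823 m².
Resultant F = γ·h_c·A = 12.90996 × 0.822002 × 2.94823 = 31.2867 kN.

F ≈ 31.3 kN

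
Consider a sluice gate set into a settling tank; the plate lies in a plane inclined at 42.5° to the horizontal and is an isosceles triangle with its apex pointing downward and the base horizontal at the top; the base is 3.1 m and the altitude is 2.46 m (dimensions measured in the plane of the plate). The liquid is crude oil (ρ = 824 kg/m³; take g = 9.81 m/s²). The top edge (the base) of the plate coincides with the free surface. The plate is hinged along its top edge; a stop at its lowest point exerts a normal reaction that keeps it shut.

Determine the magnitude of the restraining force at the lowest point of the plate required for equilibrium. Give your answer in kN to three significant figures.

P ≈ 8.54 kN

γ = ρg = 824 × 9.81 / 1000 = 8.08344 kN/m³.
Let θ = 42.5° be the plate's angle to the horizontal; measure y along the incline from where the plane meets the free surface. Vertical depth h = y·sinθ with sinθ = 0.675590.
With the apex down, the centroid sits h/3 = 2.46/3 = 0.82 m below the base (the top edge), so y_c = 0.82 m and h_c = 0.82 × 0.675590 = 0.553984 m.
A = ½ × 3.1 × 2.46 = 3.813 m².
Resultant F = γ·h_c·A = 8.08344 × 0.553984 × 3.813 = 17.075 kN.
I_c = b·h³/36 = 3.1 × 2.46³/36 = 1.28193 m⁴.
Centre of pressure: y_p = y_c + I_c/(y_c·A) = 0.82 + 1.28193/(0.82 × 3.813) = 0.82 + 0.41 = 1.23 m along the plane.
The resultant acts 0.82 + 0.41 = 1.23 m (along the plate) below the hinge at the top edge, so the moment about the hinge is M = F × 1.23 = 17.075 × 1.23 = 21.0023 kN·m.
A normal force at the bottom, 2.46 m from the hinge, must supply this moment: P = 21.0023/2.46 = 8.53752 kN.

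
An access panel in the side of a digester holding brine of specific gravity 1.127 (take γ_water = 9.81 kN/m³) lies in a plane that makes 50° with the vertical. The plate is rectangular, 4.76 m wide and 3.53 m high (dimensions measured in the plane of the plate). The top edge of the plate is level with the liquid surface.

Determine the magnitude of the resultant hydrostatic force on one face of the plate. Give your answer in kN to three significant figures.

F ≈ 211 kN

γ = 1.127 × 9.81 = 11.05587 kN/m³.
The plate makes 50° with the vertical, i.e. θ = 90° − 50° = 40° to the horizontal. Measuring y along the incline from the free-surface line, vertical depth h = y·sinθ with sinθ = 0.642788.
The centroid lies 3.53/2 = 1.765 m below the top edge, so y_c = 1.765 m and h_c = 1.765 × 0.642788 = 1.13452 m.
A = 4.76 × 3.53 = 16.8028 m².
Resultant F = γ·h_c·A = 11.05587 × 1.13452 × 16.8028 = 210.759 kN.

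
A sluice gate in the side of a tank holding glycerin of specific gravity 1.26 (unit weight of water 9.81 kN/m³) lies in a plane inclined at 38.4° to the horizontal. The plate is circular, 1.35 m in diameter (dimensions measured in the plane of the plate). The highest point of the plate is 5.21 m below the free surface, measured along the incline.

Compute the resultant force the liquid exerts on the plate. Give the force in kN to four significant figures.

γ = 1.26 × 9.81 = 12.3606 kN/m³.
Let θ = 38.4° be the plate's angle to the horizontal; measure y along the incline from where the plane meets the free surface. Vertical depth h = y·sinθ with sinθ = 0.621148.
The centroid is at the centre, 0.675 m below the top of the plate, so y_c = 5.21 + 0.675 = 5.885 m and h_c = 5.885 × 0.621148 = 3.65546 m.
A = π(0.675)² = 1.43139 m².
Resultant F = γ·h_c·A = 12.3606 × 3.65546 × 1.43139 = 64.6755 kN.

F ≈ 64.68 kN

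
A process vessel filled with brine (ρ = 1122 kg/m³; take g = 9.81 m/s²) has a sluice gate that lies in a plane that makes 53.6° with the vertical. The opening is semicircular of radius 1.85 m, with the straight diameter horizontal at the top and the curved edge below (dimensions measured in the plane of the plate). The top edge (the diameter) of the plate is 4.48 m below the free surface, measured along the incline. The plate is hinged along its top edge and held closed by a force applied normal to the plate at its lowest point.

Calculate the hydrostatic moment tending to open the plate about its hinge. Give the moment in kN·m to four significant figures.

M ≈ 153.6 kN·m

γ = ρg = 1122 × 9.81 / 1000 = 11.00682 kN/m³.
The plate makes 53.6° with the vertical, i.e. θ = 90° − 53.6° = 36.4° to the horizontal. Measuring y along the incline from the free-surface line, vertical depth h = y·sinθ with sinθ = 0.593419.
The centroid of a semicircle lies 4r/(3π) = 0.785164 m from the diameter, here below the top edge, so y_c = 4.48 + 0.785164 = 5.26516 m and h_c = 5.26516 × 0.593419 = 3.12445 m.
A = πr²/2 = π × 1.85²/2 = 5.37605 m².
Resultant F = γ·h_c·A = 11.00682 × 3.12445 × 5.37605 = 184.884 kN.
I_c = (π/8 − 8/(9π))·r⁴ = 0.109757 × 1.85⁴ = 1.28564 m⁴.
Centre of pressure: y_p = y_c + I_c/(y_c·A) = 5.26516 + 1.28564/(5.26516 × 5.37605) = 5.26516 + 0.0454197 = 5.31058 m along the plane.
The resultant acts 0.785164 + 0.0454197 = 0.830584 m (along the plate) below the hinge at the top edge, so the moment about the hinge is M = F × 0.830584 = 184.884 × 0.830584 = 153.562 kN·m.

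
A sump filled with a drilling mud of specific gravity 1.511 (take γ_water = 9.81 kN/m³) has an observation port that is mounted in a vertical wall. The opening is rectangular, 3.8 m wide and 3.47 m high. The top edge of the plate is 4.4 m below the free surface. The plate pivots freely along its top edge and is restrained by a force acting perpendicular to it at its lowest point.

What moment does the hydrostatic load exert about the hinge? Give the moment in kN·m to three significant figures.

M ≈ 2280 kN·m

γ = 1.511 × 9.81 = 14.82291 kN/m³.
The centroid lies 3.47/2 = 1.735 m below the top edge, so the centroid depth is h_c = 4.4 + 1.735 = 6.135 m.
A = 3.8 × 3.47 = 13.186 m².
Resultant F = γ·h_c·A = 14.82291 × 6.135 × 13.186 = 1199.12 kN.
I_c = b·h³/12 = 3.8 × 3.47³/12 = 13.2309 m⁴.
Centre of pressure: y_p = y_c + I_c/(y_c·A) = 6.135 + 13.2309/(6.135 × 13.186) = 6.135 + 0.163554 = 6.29855 m along the plane.
The resultant acts 1.735 + 0.163554 = 1.89855 m (along the plate) below the hinge at the top edge, so the moment about the hinge is M = F × 1.89855 = 1199.12 × 1.89855 = 2276.59 kN·m.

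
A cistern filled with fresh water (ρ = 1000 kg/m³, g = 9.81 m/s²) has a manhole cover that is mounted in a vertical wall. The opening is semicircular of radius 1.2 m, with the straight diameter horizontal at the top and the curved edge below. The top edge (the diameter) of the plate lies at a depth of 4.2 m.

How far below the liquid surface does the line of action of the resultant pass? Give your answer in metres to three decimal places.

h_p = 4.731 m

γ = ρg = 1000 × 9.81 = 9810 N/m³ = 9.81 kN/m³.
The centroid of a semicircle lies 4r/(3π) = 0.509296 m from the diameter, here below the top edge, so the centroid depth is h_c = 4.2 + 0.509296 = 4.7093 m.
A = πr²/2 = π × 1.2²/2 = 2.26195 m².
Resultant F = γ·h_c·A = 9.81 × 4.7093 × 2.26195 = 104.498 kN.
I_c = (π/8 − 8/(9π))·r⁴ = 0.109757 × 1.2⁴ = 0.227592 m⁴.
Centre of pressure: y_p = y_c + I_c/(y_c·A) = 4.7093 + 0.227592/(4.7093 × 2.26195) = 4.7093 + 0.0213657 = 4.73067 m along the plane.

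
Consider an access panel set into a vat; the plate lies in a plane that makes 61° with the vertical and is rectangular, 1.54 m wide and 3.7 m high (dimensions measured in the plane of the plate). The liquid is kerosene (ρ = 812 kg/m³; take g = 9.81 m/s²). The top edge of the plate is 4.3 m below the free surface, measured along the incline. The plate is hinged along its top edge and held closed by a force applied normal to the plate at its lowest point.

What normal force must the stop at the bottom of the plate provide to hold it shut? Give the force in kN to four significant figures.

γ = ρg = 812 × 9.81 / 1000 = 7.96572 kN/m³.
The plate makes 61° with the vertical, i.e. θ = 90° − 61° = 29° to the horizontal. Measuring y along the incline from the free-surface line, vertical depth h = y·sinθ with sinθ = 0.484810.
The centroid lies 3.7/2 = 1.85 m below the top edge, so y_c = 4.3 + 1.85 = 6.15 m and h_c = 6.15 × 0.484810 = 2.98158 m.
A = 1.54 × 3.7 = 5.698 m².
Resultant F = γ·h_c·A = 7.96572 × 2.98158 × 5.698 = 135.33 kN.
I_c = b·h³/12 = 1.54 × 3.7³/12 = 6.50047 m⁴.
Centre of pressure: y_p = y_c + I_c/(y_c·A) = 6.15 + 6.50047/(6.15 × 5.698) = 6.15 + 0.185501 = 6.3355 m along the plane.
The resultant acts 1.85 + 0.185501 = 2.0355 m (along the plate) below the hinge at the top edge, so the moment about the hinge is M = F × 2.0355 = 135.33 × 2.0355 = 275.464 kN·m.
A normal force at the bottom, 3.7 m from the hinge, must supply this moment: P = 275.464/3.7 = 74.4497 kN.

P ≈ 74.45 kN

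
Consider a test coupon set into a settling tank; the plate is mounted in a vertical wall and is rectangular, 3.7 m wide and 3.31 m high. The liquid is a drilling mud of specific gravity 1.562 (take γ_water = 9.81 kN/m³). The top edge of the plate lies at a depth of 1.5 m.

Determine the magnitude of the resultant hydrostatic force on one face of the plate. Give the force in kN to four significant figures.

F ≈ 592.1 kN

γ = 1.562 × 9.81 = 15.32322 kN/m³.
The centroid lies 3.31/2 = 1.655 m below the top edge, so the centroid depth is h_c = 1.5 + 1.655 = 3.155 m.
A = 3.7 × 3.31 = 12.247 m².
Resultant F = γ·h_c·A = 15.32322 × 3.155 × 12.247 = 592.078 kN.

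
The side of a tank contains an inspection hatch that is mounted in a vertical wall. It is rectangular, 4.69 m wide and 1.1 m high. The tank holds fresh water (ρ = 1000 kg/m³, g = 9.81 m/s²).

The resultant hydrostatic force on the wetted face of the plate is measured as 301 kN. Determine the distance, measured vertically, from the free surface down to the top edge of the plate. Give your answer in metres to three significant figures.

d_top ≈ 5.40 m

γ = ρg = 1000 × 9.81 = 9810 N/m³ = 9.81 kN/m³.
A = 4.69 × 1.1 = 5.159 m².
From F = γ·h_c·A, the centroid depth is h_c = 301/(9.81 × 5.159) = 5.94747 m.
The centroid lies 1.1/2 = 0.55 m below the top edge, so the top edge sits at h_top = 5.94747 − 0.55 = 5.39747 m below the surface.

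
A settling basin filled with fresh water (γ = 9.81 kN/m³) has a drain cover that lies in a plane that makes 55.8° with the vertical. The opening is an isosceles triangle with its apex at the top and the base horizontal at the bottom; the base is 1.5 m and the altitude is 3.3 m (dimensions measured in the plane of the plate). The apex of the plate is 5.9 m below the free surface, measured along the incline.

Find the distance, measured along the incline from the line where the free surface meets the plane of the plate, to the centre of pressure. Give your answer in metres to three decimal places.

y_p = 8.175 m

γ = 9.81 kN/m³.
The plate makes 55.8° with the vertical, i.e. θ = 90° − 55.8° = 34.2° to the horizontal. Measuring y along the incline from the free-surface line, vertical depth h = y·sinθ with sinθ = 0.562083.
With the apex up, the centroid sits 2h/3 = 2 × 3.3/3 = 2.2 m below the apex, so y_c = 5.9 + 2.2 = 8.1 m and h_c = 8.1 × 0.562083 = 4.55287 m.
A = ½ × 1.5 × 3.3 = 2.475 m².
Resultant F = γ·h_c·A = 9.81 × 4.55287 × 2.475 = 110.543 kN.
I_c = b·h³/36 = 1.5 × 3.3³/36 = 1.49737 m⁴.
Centre of pressure: y_p = y_c + I_c/(y_c·A) = 8.1 + 1.49737/(8.1 × 2.475) = 8.1 + 0.0746911 = 8.17469 m along the plane.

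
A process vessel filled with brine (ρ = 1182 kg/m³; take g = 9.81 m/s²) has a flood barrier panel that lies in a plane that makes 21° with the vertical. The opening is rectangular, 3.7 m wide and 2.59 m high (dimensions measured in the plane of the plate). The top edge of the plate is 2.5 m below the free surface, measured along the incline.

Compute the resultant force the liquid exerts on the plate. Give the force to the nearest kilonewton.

F ≈ 394 kN

γ = ρg = 1182 × 9.81 / 1000 = 11.59542 kN/m³.
The plate makes 21° with the vertical, i.e. θ = 90° − 21° = 69° to the horizontal. Measuring y along the incline from the free-surface line, vertical depth h = y·sinθ with sinθ = 0.933580.
The centroid lies 2.59/2 = 1.295 m below the top edge, so y_c = 2.5 + 1.295 = 3.795 m and h_c = 3.795 × 0.933580 = 3.54294 m.
A = 3.7 × 2.59 = 9.583 m².
Resultant F = γ·h_c·A = 11.59542 × 3.54294 × 9.583 = 393.688 kN.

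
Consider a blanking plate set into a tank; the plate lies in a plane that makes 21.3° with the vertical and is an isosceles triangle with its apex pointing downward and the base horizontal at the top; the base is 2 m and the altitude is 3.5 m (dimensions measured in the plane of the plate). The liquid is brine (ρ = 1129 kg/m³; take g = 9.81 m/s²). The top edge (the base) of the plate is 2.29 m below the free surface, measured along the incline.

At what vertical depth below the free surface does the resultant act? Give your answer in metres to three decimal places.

h_p = 3.404 m

γ = ρg = 1129 × 9.81 / 1000 = 11.07549 kN/m³.
The plate makes 21.3° with the vertical, i.e. θ = 90° − 21.3° = 68.7° to the horizontal. Measuring y along the incline from the free-surface line, vertical depth h = y·sinθ with sinθ = 0.931691.
With the apex down, the centroid sits h/3 = 3.5/3 = 1.16667 m below the base (the top edge), so y_c = 2.29 + 1.16667 = 3.45667 m and h_c = 3.45667 × 0.931691 = 3.22055 m.
A = ½ × 2 × 3.5 = 3.5 m².
Resultant F = γ·h_c·A = 11.07549 × 3.22055 × 3.5 = 124.842 kN.
I_c = b·h³/36 = 2 × 3.5³/36 = 2.38194 m⁴.
Centre of pressure: y_p = y_c + I_c/(y_c·A) = 3.45667 + 2.38194/(3.45667 × 3.5) = 3.45667 + 0.196881 = 3.65355 m along the plane.
Vertically, h_p = y_p·sinθ = 3.65355 × 0.931691 = 3.40398 m.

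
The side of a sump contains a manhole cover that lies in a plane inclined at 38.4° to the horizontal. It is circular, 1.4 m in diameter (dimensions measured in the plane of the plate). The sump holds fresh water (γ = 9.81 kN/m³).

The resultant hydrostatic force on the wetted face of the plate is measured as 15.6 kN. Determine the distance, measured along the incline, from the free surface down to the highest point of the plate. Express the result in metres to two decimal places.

y_top ≈ 0.96 m

γ = 9.81 kN/m³.
A = π(0.7)² = 1.53938 m².
From F = γ·h_c·A, the centroid depth is h_c = 15.6/(9.81 × 1.53938) = 1.03302 m.
Let θ = 38.4° be the plate's angle to the horizontal; measure y along the incline from where the plane meets the free surface. Vertical depth h = y·sinθ with sinθ = 0.621148.
Along the incline, y_c = h_c/sinθ = 1.03302/0.621148 = 1.66308 m.
The centroid is at the centre, 0.7 m below the top of the plate, so the highest point sits at y_top = 1.66308 − 0.7 = 0.96308 m along the incline.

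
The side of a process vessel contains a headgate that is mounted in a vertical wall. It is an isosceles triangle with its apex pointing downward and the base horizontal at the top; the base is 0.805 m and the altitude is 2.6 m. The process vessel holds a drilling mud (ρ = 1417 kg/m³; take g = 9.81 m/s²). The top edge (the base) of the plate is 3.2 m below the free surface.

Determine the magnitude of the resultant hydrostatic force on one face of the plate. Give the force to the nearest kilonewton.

γ = ρg = 1417 × 9.81 / 1000 = 13.90077 kN/m³.
With the apex down, the centroid sits h/3 = 2.6/3 = 0.866667 m below the base (the top edge), so the centroid depth is h_c = 3.2 + 0.866667 = 4.06667 m.
A = ½ × 0.805 × 2.6 = 1.0465 m².
Resultant F = γ·h_c·A = 13.90077 × 4.06667 × 1.0465 = 59.1585 kN.

F ≈ 59 kN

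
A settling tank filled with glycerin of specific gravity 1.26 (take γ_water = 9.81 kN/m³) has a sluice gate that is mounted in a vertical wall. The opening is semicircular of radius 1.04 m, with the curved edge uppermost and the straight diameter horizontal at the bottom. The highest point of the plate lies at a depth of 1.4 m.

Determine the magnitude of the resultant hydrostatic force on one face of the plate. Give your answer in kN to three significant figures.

γ = 1.26 × 9.81 = 12.3606 kN/m³.
The centroid lies 4r/(3π) = 0.44139 m above the diameter, so r − 4r/(3π) = 1.04 − 0.44139 = 0.59861 m below the topmost point, so the centroid depth is h_c = 1.4 + 0.59861 = 1.99861 m.
A = πr²/2 = π × 1.04²/2 = 1.69897 m².
Resultant F = γ·h_c·A = 12.3606 × 1.99861 × 1.69897 = 41.9714 kN.

F ≈ 42.0 kN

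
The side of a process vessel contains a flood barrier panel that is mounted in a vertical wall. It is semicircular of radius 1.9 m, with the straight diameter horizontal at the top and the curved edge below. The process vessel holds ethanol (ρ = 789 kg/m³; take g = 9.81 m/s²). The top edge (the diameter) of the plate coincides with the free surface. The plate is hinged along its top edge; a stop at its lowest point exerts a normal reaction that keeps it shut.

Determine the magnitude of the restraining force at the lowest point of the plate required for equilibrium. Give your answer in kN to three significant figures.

γ = ρg = 789 × 9.81 / 1000 = 7.74009 kN/m³.
The centroid of a semicircle lies 4r/(3π) = 0.806385 m from the diameter, here below the top edge, so the centroid depth is h_c = 0.806385 m.
A = πr²/2 = π × 1.9²/2 = 5.67057 m².
Resultant F = γ·h_c·A = 7.74009 × 0.806385 × 5.67057 = 35.3928 kN.
I_c = (π/8 − 8/(9π))·r⁴ = 0.109757 × 1.9⁴ = 1.43036 m⁴.
Centre of pressure: y_p = y_c + I_c/(y_c·A) = 0.806385 + 1.43036/(0.806385 × 5.67057) = 0.806385 + 0.312807 = 1.11919 m along the plane.
The resultant acts 0.806385 + 0.312807 = 1.11919 m (along the plate) below the hinge at the top edge, so the moment about the hinge is M = F × 1.11919 = 35.3928 × 1.11919 = 39.6113 kN·m.
A normal force at the bottom, 1.9 m from the hinge, must supply this moment: P = 39.6113/1.9 = 20.8481 kN.

P ≈ 20.8 kN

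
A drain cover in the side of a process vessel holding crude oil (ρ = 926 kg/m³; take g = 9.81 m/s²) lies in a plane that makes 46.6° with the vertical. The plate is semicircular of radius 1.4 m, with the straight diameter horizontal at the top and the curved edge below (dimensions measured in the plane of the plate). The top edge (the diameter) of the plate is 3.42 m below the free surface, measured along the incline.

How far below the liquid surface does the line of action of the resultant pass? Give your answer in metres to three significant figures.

h_p = 2.78 m

γ = ρg = 926 × 9.81 / 1000 = 9.08406 kN/m³.
The plate makes 46.6° with the vertical, i.e. θ = 90° − 46.6° = 43.4° to the horizontal. Measuring y along the incline from the free-surface line, vertical depth h = y·sinθ with sinθ = 0.687088.
The centroid of a semicircle lies 4r/(3π) = 0.594178 m from the diameter, here below the top edge, so y_c = 3.42 + 0.594178 = 4.01418 m and h_c = 4.01418 × 0.687088 = 2.75809 m.
A = πr²/2 = π × 1.4²/2 = 3.07876 m².
Resultant F = γ·h_c·A = 9.08406 × 2.75809 × 3.07876 = 77.1373 kN.
I_c = (π/8 − 8/(9π))·r⁴ = 0.109757 × 1.4⁴ = 0.421642 m⁴.
Centre of pressure: y_p = y_c + I_c/(y_c·A) = 4.01418 + 0.421642/(4.01418 × 3.07876) = 4.01418 + 0.034117 = 4.0483 m along the plane.
Vertically, h_p = y_p·sinθ = 4.0483 × 0.687088 = 2.78154 m.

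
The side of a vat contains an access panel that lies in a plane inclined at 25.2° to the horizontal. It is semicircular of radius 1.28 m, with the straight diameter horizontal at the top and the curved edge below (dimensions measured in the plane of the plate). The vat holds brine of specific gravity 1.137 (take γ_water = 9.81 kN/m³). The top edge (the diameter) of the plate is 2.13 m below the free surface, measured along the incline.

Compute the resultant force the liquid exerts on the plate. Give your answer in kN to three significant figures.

γ = 1.137 × 9.81 = 11.15397 kN/m³.
Let θ = 25.2° be the plate's angle to the horizontal; measure y along the incline from where the plane meets the free surface. Vertical depth h = y·sinθ with sinθ = 0.425779.
The centroid of a semicircle lies 4r/(3π) = 0.543249 m from the diameter, here below the top edge, so y_c = 2.13 + 0.543249 = 2.67325 m and h_c = 2.67325 × 0.425779 = 1.13821 m.
A = πr²/2 = π × 1.28²/2 = 2.57359 m².
Resultant F = γ·h_c·A = 11.15397 × 1.13821 × 2.57359 = 32.6732 kN.

F ≈ 32.7 kN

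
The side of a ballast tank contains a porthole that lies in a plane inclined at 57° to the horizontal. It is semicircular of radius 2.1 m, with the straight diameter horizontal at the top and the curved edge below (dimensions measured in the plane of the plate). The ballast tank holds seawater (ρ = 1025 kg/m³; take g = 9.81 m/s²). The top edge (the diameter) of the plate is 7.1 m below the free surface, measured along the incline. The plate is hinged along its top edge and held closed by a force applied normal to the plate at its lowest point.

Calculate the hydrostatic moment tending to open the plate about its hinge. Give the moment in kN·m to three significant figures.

M ≈ 434 kN·m

γ = ρg = 1025 × 9.81 / 1000 = 10.05525 kN/m³.
Let θ = 57° be the plate's angle to the horizontal; measure y along the incline from where the plane meets the free surface. Vertical depth h = y·sinθ with sinθ = 0.838671.
The centroid of a semicircle lies 4r/(3π) = 0.891268 m from the diameter, here below the top edge, so y_c = 7.1 + 0.891268 = 7.99127 m and h_c = 7.99127 × 0.838671 = 6.70205 m.
A = πr²/2 = π × 2.1²/2 = 6.92721 m².
Resultant F = γ·h_c·A = 10.05525 × 6.70205 × 6.92721 = 466.83 kN.
I_c = (π/8 − 8/(9π))·r⁴ = 0.109757 × 2.1⁴ = 2.13457 m⁴.
Centre of pressure: y_p = y_c + I_c/(y_c·A) = 7.99127 + 2.13457/(7.99127 × 6.92721) = 7.99127 + 0.0385599 = 8.02983 m along the plane.
The resultant acts 0.891268 + 0.0385599 = 0.929828 m (along the plate) below the hinge at the top edge, so the moment about the hinge is M = F × 0.929828 = 466.83 × 0.929828 = 434.072 kN·m.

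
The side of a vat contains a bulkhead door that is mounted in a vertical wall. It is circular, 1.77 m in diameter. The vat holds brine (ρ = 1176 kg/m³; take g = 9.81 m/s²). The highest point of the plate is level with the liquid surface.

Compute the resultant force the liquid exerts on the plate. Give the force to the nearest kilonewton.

γ = ρg = 1176 × 9.81 / 1000 = 11.53656 kN/m³.
The centroid is at the centre, 0.885 m below the top of the plate, so the centroid depth is h_c = 0.885 m.
A = π(0.885)² = 2.46057 m².
Resultant F = γ·h_c·A = 11.53656 × 0.885 × 2.46057 = 25.1221 kN.

F ≈ 25 kN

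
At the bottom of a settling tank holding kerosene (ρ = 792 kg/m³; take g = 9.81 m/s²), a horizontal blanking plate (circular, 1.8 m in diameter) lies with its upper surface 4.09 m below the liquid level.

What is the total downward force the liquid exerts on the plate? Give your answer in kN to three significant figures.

γ = ρg = 792 × 9.81 / 1000 = 7.76952 kN/m³.
The plate is horizontal, so pressure is uniform at p = γ·h = 7.76952 × 4.09 = 31.7773 kN/m².
A = π(0.9)² = 2.54469 m².
F = p·A = 31.7773 × 2.54469 = 80.8634 kN.

F ≈ 80.9 kN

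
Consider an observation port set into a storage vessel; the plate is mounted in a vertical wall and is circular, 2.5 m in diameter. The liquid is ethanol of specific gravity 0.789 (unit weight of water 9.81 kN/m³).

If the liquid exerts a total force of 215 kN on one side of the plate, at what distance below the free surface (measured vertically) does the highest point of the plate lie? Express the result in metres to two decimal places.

γ = 0.789 × 9.81 = 7.74009 kN/m³.
A = π(1.25)² = 4.90874 m².
From F = γ·h_c·A, the centroid depth is h_c = 215/(7.74009 × 4.90874) = 5.65877 m.
The centroid is at the centre, 1.25 m below the top of the plate, so the highest point sits at h_top = 5.65877 − 1.25 = 4.40877 m below the surface.

d_top ≈ 4.41 m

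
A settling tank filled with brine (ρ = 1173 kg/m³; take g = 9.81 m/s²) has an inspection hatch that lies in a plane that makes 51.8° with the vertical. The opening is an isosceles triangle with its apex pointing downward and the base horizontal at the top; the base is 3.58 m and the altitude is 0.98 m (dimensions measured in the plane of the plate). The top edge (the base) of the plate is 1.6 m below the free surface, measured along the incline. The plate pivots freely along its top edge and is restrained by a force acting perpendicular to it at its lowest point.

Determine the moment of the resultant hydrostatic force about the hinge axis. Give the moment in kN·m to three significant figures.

γ = ρg = 1173 × 9.81 / 1000 = 11.50713 kN/m³.
The plate makes 51.8° with the vertical, i.e. θ = 90° − 51.8° = 38.2° to the horizontal. Measuring y along the incline from the free-surface line, vertical depth h = y·sinθ with sinθ = 0.618408.
With the apex down, the centroid sits h/3 = 0.98/3 = 0.326667 m below the base (the top edge), so y_c = 1.6 + 0.326667 = 1.92667 m and h_c = 1.92667 × 0.618408 = 1.19147 m.
A = ½ × 3.58 × 0.98 = 1.7542 m².
Resultant F = γ·h_c·A = 11.50713 × 1.19147 × 1.7542 = 24.0508 kN.
I_c = b·h³/36 = 3.58 × 0.98³/36 = 0.0935963 m⁴.
Centre of pressure: y_p = y_c + I_c/(y_c·A) = 1.92667 + 0.0935963/(1.92667 × 1.7542) = 1.92667 + 0.0276931 = 1.95436 m along the plane.
The resultant acts 0.326667 + 0.0276931 = 0.35436 m (along the plate) below the hinge at the top edge, so the moment about the hinge is M = F × 0.35436 = 24.0508 × 0.35436 = 8.52264 kN·m.

M ≈ 8.52 kN·m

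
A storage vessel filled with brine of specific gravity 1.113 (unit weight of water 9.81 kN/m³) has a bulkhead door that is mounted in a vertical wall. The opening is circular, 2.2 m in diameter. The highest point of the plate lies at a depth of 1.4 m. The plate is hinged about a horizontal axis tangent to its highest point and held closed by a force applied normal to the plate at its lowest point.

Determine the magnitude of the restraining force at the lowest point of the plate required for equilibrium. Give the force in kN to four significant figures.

γ = 1.113 × 9.81 = 10.91853 kN/m³.
The centroid is at the centre, 1.1 m below the top of the plate, so the centroid depth is h_c = 1.4 + 1.1 = 2.5 m.
A = π(1.1)² = 3.80133 m².
Resultant F = γ·h_c·A = 10.91853 × 2.5 × 3.80133 = 103.762 kN.
I_c = πr⁴/4 = π × 1.1⁴/4 = 1.1499 m⁴.
Centre of pressure: y_p = y_c + I_c/(y_c·A) = 2.5 + 1.1499/(2.5 × 3.80133) = 2.5 + 0.121 = 2.621 m along the plane.
The resultant acts 1.1 + 0.121 = 1.221 m (along the plate) below the hinge at the top edge, so the moment about the hinge is M = F × 1.221 = 103.762 × 1.221 = 126.693 kN·m.
A normal force at the bottom, 2.2 m from the hinge, must supply this moment: P = 126.693/2.2 = 57.5877 kN.

P ≈ 57.59 kN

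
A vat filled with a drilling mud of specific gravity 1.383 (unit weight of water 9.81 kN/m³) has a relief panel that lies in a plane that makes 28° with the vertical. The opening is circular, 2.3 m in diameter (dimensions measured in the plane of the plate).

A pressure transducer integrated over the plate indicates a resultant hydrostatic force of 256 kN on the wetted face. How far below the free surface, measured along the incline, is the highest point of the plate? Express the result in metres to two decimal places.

γ = 1.383 × 9.81 = 13.56723 kN/m³.
A = π(1.15)² = 4.15476 m².
From F = γ·h_c·A, the centroid depth is h_c = 256/(13.56723 × 4.15476) = 4.54154 m.
The plate makes 28° with the vertical, i.e. θ = 90° − 28° = 62° to the horizontal. Measuring y along the incline from the free-surface line, vertical depth h = y·sinθ with sinθ = 0.882948.
Along the incline, y_c = h_c/sinθ = 4.54154/0.882948 = 5.14361 m.
The centroid is at the centre, 1.15 m below the top of the plate, so the highest point sits at y_top = 5.14361 − 1.15 = 3.99361 m along the incline.

y_top ≈ 3.99 m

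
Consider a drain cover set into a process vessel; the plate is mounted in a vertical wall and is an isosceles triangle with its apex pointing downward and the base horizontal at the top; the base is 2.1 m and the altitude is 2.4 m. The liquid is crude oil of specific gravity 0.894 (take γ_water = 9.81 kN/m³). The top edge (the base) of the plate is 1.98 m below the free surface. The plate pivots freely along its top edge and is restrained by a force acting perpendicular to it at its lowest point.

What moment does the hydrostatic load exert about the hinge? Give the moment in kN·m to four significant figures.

γ = 0.894 × 9.81 = 8.77014 kN/m³.
With the apex down, the centroid sits h/3 = 2.4/3 = 0.8 m below the base (the top edge), so the centroid depth is h_c = 1.98 + 0.8 = 2.78 m.
A = ½ × 2.1 × 2.4 = 2.52 m².
Resultant F = γ·h_c·A = 8.77014 × 2.78 × 2.52 = 61.4401 kN.
I_c = b·h³/36 = 2.1 × 2.4³/36 = 0.8064 m⁴.
Centre of pressure: y_p = y_c + I_c/(y_c·A) = 2.78 + 0.8064/(2.78 × 2.52) = 2.78 + 0.115108 = 2.89511 m along the plane.
The resultant acts 0.8 + 0.115108 = 0.915108 m (along the plate) below the hinge at the top edge, so the moment about the hinge is M = F × 0.915108 = 61.4401 × 0.915108 = 56.2243 kN·m.

M ≈ 56.22 kN·m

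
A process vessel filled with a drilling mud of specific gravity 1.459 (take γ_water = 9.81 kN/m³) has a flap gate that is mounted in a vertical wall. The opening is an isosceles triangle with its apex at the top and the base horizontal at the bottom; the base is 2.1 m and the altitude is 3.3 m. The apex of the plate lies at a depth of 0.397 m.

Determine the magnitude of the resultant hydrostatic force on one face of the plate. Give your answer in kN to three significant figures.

γ = 1.459 × 9.81 = 14.31279 kN/m³.
With the apex up, the centroid sits 2h/3 = 2 × 3.3/3 = 2.2 m below the apex, so the centroid depth is h_c = 0.397 + 2.2 = 2.597 m.
A = ½ × 2.1 × 3.3 = 3.465 m².
Resultant F = γ·h_c·A = 14.31279 × 2.597 × 3.465 = 128.795 kN.

F ≈ 129 kN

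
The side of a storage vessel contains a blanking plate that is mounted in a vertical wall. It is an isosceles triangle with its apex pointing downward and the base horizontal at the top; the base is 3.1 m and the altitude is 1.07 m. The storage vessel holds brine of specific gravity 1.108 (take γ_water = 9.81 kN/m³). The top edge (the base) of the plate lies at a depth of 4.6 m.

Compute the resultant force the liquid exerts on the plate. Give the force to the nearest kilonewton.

γ = 1.108 × 9.81 = 10.86948 kN/m³.
With the apex down, the centroid sits h/3 = 1.07/3 = 0.356667 m below the base (the top edge), so the centroid depth is h_c = 4.6 + 0.356667 = 4.95667 m.
A = ½ × 3.1 × 1.07 = 1.6585 m².
Resultant F = γ·h_c·A = 10.86948 × 4.95667 × 1.6585 = 89.3541 kN.

F ≈ 89 kN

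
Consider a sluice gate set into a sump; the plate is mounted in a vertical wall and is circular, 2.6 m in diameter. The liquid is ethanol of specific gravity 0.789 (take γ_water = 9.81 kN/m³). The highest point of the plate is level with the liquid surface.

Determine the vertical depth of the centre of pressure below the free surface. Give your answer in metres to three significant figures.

γ = 0.789 × 9.81 = 7.74009 kN/m³.
The centroid is at the centre, 1.3 m below the top of the plate, so the centroid depth is h_c = 1.3 m.
A = π(1.3)² = 5.30929 m².
Resultant F = γ·h_c·A = 7.74009 × 1.3 × 5.30929 = 53.4227 kN.
I_c = πr⁴/4 = π × 1.3⁴/4 = 2.24318 m⁴.
Centre of pressure: y_p = y_c + I_c/(y_c·A) = 1.3 + 2.24318/(1.3 × 5.30929) = 1.3 + 0.325001 = 1.625 m along the plane.

h_p = 1.63 m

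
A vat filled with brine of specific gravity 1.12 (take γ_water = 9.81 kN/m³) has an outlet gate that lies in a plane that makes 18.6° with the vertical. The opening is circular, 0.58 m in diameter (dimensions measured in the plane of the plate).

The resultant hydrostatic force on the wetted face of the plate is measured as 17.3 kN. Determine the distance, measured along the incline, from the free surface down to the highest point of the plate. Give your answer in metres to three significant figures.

γ = 1.12 × 9.81 = 10.9872 kN/m³.
A = π(0.29)² = 0.264208 m².
From F = γ·h_c·A, the centroid depth is h_c = 17.3/(10.9872 × 0.264208) = 5.95955 m.
The plate makes 18.6° with the vertical, i.e. θ = 90° − 18.6° = 71.4° to the horizontal. Measuring y along the incline from the free-surface line, vertical depth h = y·sinθ with sinθ = 0.947768.
Along the incline, y_c = h_c/sinθ = 5.95955/0.947768 = 6.28798 m.
The centroid is at the centre, 0.29 m below the top of the plate, so the highest point sits at y_top = 6.28798 − 0.29 = 5.99798 m along the incline.

y_top ≈ 6.00 m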